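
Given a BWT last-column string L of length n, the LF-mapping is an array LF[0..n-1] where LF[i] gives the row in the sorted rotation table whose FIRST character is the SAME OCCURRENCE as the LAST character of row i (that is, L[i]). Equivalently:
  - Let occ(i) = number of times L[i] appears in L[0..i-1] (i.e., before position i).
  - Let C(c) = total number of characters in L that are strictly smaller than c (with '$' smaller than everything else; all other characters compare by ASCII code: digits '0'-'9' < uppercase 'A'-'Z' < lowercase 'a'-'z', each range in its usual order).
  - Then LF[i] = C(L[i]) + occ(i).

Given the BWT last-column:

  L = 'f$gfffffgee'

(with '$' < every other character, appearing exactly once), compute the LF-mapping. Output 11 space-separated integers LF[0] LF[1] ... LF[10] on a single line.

Char counts: '$':1, 'e':2, 'f':6, 'g':2
C (first-col start): C('$')=0, C('e')=1, C('f')=3, C('g')=9
L[0]='f': occ=0, LF[0]=C('f')+0=3+0=3
L[1]='$': occ=0, LF[1]=C('$')+0=0+0=0
L[2]='g': occ=0, LF[2]=C('g')+0=9+0=9
L[3]='f': occ=1, LF[3]=C('f')+1=3+1=4
L[4]='f': occ=2, LF[4]=C('f')+2=3+2=5
L[5]='f': occ=3, LF[5]=C('f')+3=3+3=6
L[6]='f': occ=4, LF[6]=C('f')+4=3+4=7
L[7]='f': occ=5, LF[7]=C('f')+5=3+5=8
L[8]='g': occ=1, LF[8]=C('g')+1=9+1=10
L[9]='e': occ=0, LF[9]=C('e')+0=1+0=1
L[10]='e': occ=1, LF[10]=C('e')+1=1+1=2

Answer: 3 0 9 4 5 6 7 8 10 1 2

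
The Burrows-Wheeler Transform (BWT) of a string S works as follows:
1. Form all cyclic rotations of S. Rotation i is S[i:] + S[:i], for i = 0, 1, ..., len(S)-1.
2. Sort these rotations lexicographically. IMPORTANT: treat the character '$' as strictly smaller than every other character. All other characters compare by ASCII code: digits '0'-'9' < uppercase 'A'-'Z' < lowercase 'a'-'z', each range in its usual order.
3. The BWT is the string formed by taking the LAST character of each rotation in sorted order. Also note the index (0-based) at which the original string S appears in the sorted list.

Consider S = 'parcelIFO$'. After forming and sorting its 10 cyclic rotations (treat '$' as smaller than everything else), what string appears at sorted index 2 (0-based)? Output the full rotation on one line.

Answer: IFO$parcel

Derivation:
All 10 rotations (rotation i = S[i:]+S[:i]):
  rot[0] = parcelIFO$
  rot[1] = arcelIFO$p
  rot[2] = rcelIFO$pa
  rot[3] = celIFO$par
  rot[4] = elIFO$parc
  rot[5] = lIFO$parce
  rot[6] = IFO$parcel
  rot[7] = FO$parcelI
  rot[8] = O$parcelIF
  rot[9] = $parcelIFO
Sorted (with $ < everything):
  sorted[0] = $parcelIFO
  sorted[1] = FO$parcelI
  sorted[2] = IFO$parcel
  sorted[3] = O$parcelIF
  sorted[4] = arcelIFO$p
  sorted[5] = celIFO$par
  sorted[6] = elIFO$parc
  sorted[7] = lIFO$parce
  sorted[8] = parcelIFO$
  sorted[9] = rcelIFO$pa
sorted[2] = IFO$parcel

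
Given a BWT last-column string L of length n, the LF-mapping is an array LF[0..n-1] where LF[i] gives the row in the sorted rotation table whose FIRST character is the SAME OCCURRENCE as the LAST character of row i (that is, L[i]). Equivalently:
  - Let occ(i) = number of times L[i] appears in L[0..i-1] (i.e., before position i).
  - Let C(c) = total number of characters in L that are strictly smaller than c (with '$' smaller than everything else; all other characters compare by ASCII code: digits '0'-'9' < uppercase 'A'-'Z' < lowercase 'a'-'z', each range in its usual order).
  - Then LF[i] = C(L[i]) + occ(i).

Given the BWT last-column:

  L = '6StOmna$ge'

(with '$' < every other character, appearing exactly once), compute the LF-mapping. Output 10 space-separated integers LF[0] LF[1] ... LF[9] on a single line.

Char counts: '$':1, '6':1, 'O':1, 'S':1, 'a':1, 'e':1, 'g':1, 'm':1, 'n':1, 't':1
C (first-col start): C('$')=0, C('6')=1, C('O')=2, C('S')=3, C('a')=4, C('e')=5, C('g')=6, C('m')=7, C('n')=8, C('t')=9
L[0]='6': occ=0, LF[0]=C('6')+0=1+0=1
L[1]='S': occ=0, LF[1]=C('S')+0=3+0=3
L[2]='t': occ=0, LF[2]=C('t')+0=9+0=9
L[3]='O': occ=0, LF[3]=C('O')+0=2+0=2
L[4]='m': occ=0, LF[4]=C('m')+0=7+0=7
L[5]='n': occ=0, LF[5]=C('n')+0=8+0=8
L[6]='a': occ=0, LF[6]=C('a')+0=4+0=4
L[7]='$': occ=0, LF[7]=C('$')+0=0+0=0
L[8]='g': occ=0, LF[8]=C('g')+0=6+0=6
L[9]='e': occ=0, LF[9]=C('e')+0=5+0=5

Answer: 1 3 9 2 7 8 4 0 6 5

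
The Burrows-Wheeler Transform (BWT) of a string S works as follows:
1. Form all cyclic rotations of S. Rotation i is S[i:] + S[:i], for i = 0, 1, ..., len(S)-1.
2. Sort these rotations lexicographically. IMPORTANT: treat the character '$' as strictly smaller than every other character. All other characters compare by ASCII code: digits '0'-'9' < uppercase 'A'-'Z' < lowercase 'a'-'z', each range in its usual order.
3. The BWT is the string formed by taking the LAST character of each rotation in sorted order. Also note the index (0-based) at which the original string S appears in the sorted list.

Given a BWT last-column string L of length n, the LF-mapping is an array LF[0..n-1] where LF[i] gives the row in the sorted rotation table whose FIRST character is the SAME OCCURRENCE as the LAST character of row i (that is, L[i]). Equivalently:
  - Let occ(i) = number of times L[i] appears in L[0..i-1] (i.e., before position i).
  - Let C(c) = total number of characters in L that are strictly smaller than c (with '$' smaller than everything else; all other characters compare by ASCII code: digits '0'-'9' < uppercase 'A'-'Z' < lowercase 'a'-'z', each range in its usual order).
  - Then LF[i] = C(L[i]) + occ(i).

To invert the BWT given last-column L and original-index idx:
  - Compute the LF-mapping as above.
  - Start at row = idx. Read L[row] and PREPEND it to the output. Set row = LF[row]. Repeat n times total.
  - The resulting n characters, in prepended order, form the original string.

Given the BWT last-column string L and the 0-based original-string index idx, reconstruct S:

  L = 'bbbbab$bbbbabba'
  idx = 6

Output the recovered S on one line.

LF mapping: 4 5 6 7 1 8 0 9 10 11 12 2 13 14 3
Walk LF starting at row 6, prepending L[row]:
  step 1: row=6, L[6]='$', prepend. Next row=LF[6]=0
  step 2: row=0, L[0]='b', prepend. Next row=LF[0]=4
  step 3: row=4, L[4]='a', prepend. Next row=LF[4]=1
  step 4: row=1, L[1]='b', prepend. Next row=LF[1]=5
  step 5: row=5, L[5]='b', prepend. Next row=LF[5]=8
  step 6: row=8, L[8]='b', prepend. Next row=LF[8]=10
  step 7: row=10, L[10]='b', prepend. Next row=LF[10]=12
  step 8: row=12, L[12]='b', prepend. Next row=LF[12]=13
  step 9: row=13, L[13]='b', prepend. Next row=LF[13]=14
  step 10: row=14, L[14]='a', prepend. Next row=LF[14]=3
  step 11: row=3, L[3]='b', prepend. Next row=LF[3]=7
  step 12: row=7, L[7]='b', prepend. Next row=LF[7]=9
  step 13: row=9, L[9]='b', prepend. Next row=LF[9]=11
  step 14: row=11, L[11]='a', prepend. Next row=LF[11]=2
  step 15: row=2, L[2]='b', prepend. Next row=LF[2]=6
Reversed output: babbbabbbbbbab$

Answer: babbbabbbbbbab$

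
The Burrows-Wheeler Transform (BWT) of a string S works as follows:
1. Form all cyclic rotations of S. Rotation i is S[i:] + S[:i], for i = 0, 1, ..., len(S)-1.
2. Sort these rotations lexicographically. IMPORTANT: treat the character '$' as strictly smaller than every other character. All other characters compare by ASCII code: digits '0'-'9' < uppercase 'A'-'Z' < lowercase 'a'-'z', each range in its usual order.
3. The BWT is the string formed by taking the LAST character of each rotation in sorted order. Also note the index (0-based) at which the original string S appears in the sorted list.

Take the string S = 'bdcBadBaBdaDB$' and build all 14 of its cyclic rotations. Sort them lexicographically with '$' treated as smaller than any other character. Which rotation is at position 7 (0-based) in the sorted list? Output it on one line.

Answer: aDB$bdcBadBaBd

Derivation:
All 14 rotations (rotation i = S[i:]+S[:i]):
  rot[0] = bdcBadBaBdaDB$
  rot[1] = dcBadBaBdaDB$b
  rot[2] = cBadBaBdaDB$bd
  rot[3] = BadBaBdaDB$bdc
  rot[4] = adBaBdaDB$bdcB
  rot[5] = dBaBdaDB$bdcBa
  rot[6] = BaBdaDB$bdcBad
  rot[7] = aBdaDB$bdcBadB
  rot[8] = BdaDB$bdcBadBa
  rot[9] = daDB$bdcBadBaB
  rot[10] = aDB$bdcBadBaBd
  rot[11] = DB$bdcBadBaBda
  rot[12] = B$bdcBadBaBdaD
  rot[13] = $bdcBadBaBdaDB
Sorted (with $ < everything):
  sorted[0] = $bdcBadBaBdaDB
  sorted[1] = B$bdcBadBaBdaD
  sorted[2] = BaBdaDB$bdcBad
  sorted[3] = BadBaBdaDB$bdc
  sorted[4] = BdaDB$bdcBadBa
  sorted[5] = DB$bdcBadBaBda
  sorted[6] = aBdaDB$bdcBadB
  sorted[7] = aDB$bdcBadBaBd
  sorted[8] = adBaBdaDB$bdcB
  sorted[9] = bdcBadBaBdaDB$
  sorted[10] = cBadBaBdaDB$bd
  sorted[11] = dBaBdaDB$bdcBa
  sorted[12] = daDB$bdcBadBaB
  sorted[13] = dcBadBaBdaDB$b
sorted[7] = aDB$bdcBadBaBd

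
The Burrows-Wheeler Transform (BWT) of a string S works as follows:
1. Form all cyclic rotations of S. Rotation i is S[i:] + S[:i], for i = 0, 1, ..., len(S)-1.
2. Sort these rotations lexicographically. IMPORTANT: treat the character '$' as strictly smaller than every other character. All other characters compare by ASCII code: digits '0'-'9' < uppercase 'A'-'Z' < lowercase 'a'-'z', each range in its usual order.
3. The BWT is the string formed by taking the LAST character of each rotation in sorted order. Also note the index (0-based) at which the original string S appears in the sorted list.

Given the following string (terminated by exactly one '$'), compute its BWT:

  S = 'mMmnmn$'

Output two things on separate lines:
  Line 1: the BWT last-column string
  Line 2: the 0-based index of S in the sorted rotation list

Answer: nm$nMmm
2

Derivation:
All 7 rotations (rotation i = S[i:]+S[:i]):
  rot[0] = mMmnmn$
  rot[1] = Mmnmn$m
  rot[2] = mnmn$mM
  rot[3] = nmn$mMm
  rot[4] = mn$mMmn
  rot[5] = n$mMmnm
  rot[6] = $mMmnmn
Sorted (with $ < everything):
  sorted[0] = $mMmnmn  (last char: 'n')
  sorted[1] = Mmnmn$m  (last char: 'm')
  sorted[2] = mMmnmn$  (last char: '$')
  sorted[3] = mn$mMmn  (last char: 'n')
  sorted[4] = mnmn$mM  (last char: 'M')
  sorted[5] = n$mMmnm  (last char: 'm')
  sorted[6] = nmn$mMm  (last char: 'm')
Last column: nm$nMmm
Original string S is at sorted index 2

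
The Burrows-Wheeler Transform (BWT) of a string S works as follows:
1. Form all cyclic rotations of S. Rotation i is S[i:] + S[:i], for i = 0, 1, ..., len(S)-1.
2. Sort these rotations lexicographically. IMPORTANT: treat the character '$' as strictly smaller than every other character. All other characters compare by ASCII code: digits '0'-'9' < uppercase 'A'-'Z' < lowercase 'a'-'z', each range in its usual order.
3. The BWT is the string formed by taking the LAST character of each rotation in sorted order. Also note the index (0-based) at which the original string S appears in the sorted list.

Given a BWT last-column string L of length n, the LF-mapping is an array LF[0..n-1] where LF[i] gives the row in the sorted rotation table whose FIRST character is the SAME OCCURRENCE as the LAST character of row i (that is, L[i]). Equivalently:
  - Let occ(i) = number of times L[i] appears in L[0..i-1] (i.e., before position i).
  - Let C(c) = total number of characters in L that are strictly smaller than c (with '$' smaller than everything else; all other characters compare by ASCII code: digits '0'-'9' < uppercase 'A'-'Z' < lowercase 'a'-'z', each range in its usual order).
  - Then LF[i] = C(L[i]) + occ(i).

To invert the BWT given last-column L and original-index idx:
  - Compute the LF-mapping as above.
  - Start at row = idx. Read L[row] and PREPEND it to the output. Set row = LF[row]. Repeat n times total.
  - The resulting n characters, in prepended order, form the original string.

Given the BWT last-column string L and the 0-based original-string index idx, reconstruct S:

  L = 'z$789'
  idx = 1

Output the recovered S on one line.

Answer: 789z$

Derivation:
LF mapping: 4 0 1 2 3
Walk LF starting at row 1, prepending L[row]:
  step 1: row=1, L[1]='$', prepend. Next row=LF[1]=0
  step 2: row=0, L[0]='z', prepend. Next row=LF[0]=4
  step 3: row=4, L[4]='9', prepend. Next row=LF[4]=3
  step 4: row=3, L[3]='8', prepend. Next row=LF[3]=2
  step 5: row=2, L[2]='7', prepend. Next row=LF[2]=1
Reversed output: 789z$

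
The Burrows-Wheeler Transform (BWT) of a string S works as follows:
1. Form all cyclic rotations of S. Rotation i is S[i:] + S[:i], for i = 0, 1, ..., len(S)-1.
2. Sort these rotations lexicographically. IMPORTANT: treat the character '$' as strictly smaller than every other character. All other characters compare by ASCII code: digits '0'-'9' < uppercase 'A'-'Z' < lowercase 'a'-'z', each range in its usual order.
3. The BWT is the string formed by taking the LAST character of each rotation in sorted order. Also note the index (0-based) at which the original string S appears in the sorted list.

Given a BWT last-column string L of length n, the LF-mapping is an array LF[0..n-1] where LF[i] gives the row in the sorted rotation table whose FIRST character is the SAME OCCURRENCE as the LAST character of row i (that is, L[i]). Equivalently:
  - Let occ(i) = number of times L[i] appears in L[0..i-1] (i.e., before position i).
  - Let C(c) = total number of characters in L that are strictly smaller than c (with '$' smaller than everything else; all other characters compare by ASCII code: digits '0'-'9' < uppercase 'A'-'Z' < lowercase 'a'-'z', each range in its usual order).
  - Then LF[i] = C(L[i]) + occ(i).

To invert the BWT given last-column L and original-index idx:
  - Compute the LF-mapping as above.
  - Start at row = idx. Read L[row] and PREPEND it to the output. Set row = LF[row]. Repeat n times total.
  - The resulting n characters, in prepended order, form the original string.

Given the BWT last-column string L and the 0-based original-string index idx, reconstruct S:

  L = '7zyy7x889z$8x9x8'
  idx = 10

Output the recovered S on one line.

LF mapping: 1 14 12 13 2 9 3 4 7 15 0 5 10 8 11 6
Walk LF starting at row 10, prepending L[row]:
  step 1: row=10, L[10]='$', prepend. Next row=LF[10]=0
  step 2: row=0, L[0]='7', prepend. Next row=LF[0]=1
  step 3: row=1, L[1]='z', prepend. Next row=LF[1]=14
  step 4: row=14, L[14]='x', prepend. Next row=LF[14]=11
  step 5: row=11, L[11]='8', prepend. Next row=LF[11]=5
  step 6: row=5, L[5]='x', prepend. Next row=LF[5]=9
  step 7: row=9, L[9]='z', prepend. Next row=LF[9]=15
  step 8: row=15, L[15]='8', prepend. Next row=LF[15]=6
  step 9: row=6, L[6]='8', prepend. Next row=LF[6]=3
  step 10: row=3, L[3]='y', prepend. Next row=LF[3]=13
  step 11: row=13, L[13]='9', prepend. Next row=LF[13]=8
  step 12: row=8, L[8]='9', prepend. Next row=LF[8]=7
  step 13: row=7, L[7]='8', prepend. Next row=LF[7]=4
  step 14: row=4, L[4]='7', prepend. Next row=LF[4]=2
  step 15: row=2, L[2]='y', prepend. Next row=LF[2]=12
  step 16: row=12, L[12]='x', prepend. Next row=LF[12]=10
Reversed output: xy7899y88zx8xz7$

Answer: xy7899y88zx8xz7$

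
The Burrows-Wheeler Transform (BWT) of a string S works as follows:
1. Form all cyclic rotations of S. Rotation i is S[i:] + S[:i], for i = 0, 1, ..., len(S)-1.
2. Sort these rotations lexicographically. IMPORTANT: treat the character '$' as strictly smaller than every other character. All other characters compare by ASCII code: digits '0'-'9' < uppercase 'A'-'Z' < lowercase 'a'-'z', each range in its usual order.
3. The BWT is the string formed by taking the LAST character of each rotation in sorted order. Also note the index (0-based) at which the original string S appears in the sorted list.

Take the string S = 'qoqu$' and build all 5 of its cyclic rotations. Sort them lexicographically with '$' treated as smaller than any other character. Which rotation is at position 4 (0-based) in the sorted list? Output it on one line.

All 5 rotations (rotation i = S[i:]+S[:i]):
  rot[0] = qoqu$
  rot[1] = oqu$q
  rot[2] = qu$qo
  rot[3] = u$qoq
  rot[4] = $qoqu
Sorted (with $ < everything):
  sorted[0] = $qoqu
  sorted[1] = oqu$q
  sorted[2] = qoqu$
  sorted[3] = qu$qo
  sorted[4] = u$qoq
sorted[4] = u$qoq

Answer: u$qoq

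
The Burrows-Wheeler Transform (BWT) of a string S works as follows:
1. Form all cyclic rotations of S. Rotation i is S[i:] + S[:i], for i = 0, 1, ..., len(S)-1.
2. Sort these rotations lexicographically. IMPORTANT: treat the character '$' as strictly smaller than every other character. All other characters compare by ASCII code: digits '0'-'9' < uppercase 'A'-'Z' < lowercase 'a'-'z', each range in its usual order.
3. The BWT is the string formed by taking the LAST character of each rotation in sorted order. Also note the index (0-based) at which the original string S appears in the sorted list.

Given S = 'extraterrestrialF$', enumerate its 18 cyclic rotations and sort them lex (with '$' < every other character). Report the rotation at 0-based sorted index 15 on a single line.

All 18 rotations (rotation i = S[i:]+S[:i]):
  rot[0] = extraterrestrialF$
  rot[1] = xtraterrestrialF$e
  rot[2] = traterrestrialF$ex
  rot[3] = raterrestrialF$ext
  rot[4] = aterrestrialF$extr
  rot[5] = terrestrialF$extra
  rot[6] = errestrialF$extrat
  rot[7] = rrestrialF$extrate
  rot[8] = restrialF$extrater
  rot[9] = estrialF$extraterr
  rot[10] = strialF$extraterre
  rot[11] = trialF$extraterres
  rot[12] = rialF$extraterrest
  rot[13] = ialF$extraterrestr
  rot[14] = alF$extraterrestri
  rot[15] = lF$extraterrestria
  rot[16] = F$extraterrestrial
  rot[17] = $extraterrestrialF
Sorted (with $ < everything):
  sorted[0] = $extraterrestrialF
  sorted[1] = F$extraterrestrial
  sorted[2] = alF$extraterrestri
  sorted[3] = aterrestrialF$extr
  sorted[4] = errestrialF$extrat
  sorted[5] = estrialF$extraterr
  sorted[6] = extraterrestrialF$
  sorted[7] = ialF$extraterrestr
  sorted[8] = lF$extraterrestria
  sorted[9] = raterrestrialF$ext
  sorted[10] = restrialF$extrater
  sorted[11] = rialF$extraterrest
  sorted[12] = rrestrialF$extrate
  sorted[13] = strialF$extraterre
  sorted[14] = terrestrialF$extra
  sorted[15] = traterrestrialF$ex
  sorted[16] = trialF$extraterres
  sorted[17] = xtraterrestrialF$e
sorted[15] = traterrestrialF$ex

Answer: traterrestrialF$ex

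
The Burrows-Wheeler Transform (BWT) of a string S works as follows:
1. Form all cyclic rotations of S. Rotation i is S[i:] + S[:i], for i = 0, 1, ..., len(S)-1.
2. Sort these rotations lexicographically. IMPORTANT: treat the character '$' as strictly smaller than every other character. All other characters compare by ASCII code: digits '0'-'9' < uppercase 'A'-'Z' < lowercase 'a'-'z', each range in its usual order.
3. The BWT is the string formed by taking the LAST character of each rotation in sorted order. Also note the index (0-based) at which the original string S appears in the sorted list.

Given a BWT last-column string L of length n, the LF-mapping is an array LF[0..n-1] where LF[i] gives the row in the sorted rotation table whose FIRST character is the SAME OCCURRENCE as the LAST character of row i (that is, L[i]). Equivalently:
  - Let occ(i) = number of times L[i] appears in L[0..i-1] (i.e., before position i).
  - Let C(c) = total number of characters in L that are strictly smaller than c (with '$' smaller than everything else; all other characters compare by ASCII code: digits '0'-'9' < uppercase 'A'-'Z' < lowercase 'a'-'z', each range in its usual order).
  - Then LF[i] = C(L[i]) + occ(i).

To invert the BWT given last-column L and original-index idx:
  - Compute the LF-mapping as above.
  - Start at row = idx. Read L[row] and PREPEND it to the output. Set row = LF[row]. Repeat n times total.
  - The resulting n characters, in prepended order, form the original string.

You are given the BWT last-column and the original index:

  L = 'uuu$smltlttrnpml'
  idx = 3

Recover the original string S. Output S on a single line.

LF mapping: 13 14 15 0 9 4 1 10 2 11 12 8 6 7 5 3
Walk LF starting at row 3, prepending L[row]:
  step 1: row=3, L[3]='$', prepend. Next row=LF[3]=0
  step 2: row=0, L[0]='u', prepend. Next row=LF[0]=13
  step 3: row=13, L[13]='p', prepend. Next row=LF[13]=7
  step 4: row=7, L[7]='t', prepend. Next row=LF[7]=10
  step 5: row=10, L[10]='t', prepend. Next row=LF[10]=12
  step 6: row=12, L[12]='n', prepend. Next row=LF[12]=6
  step 7: row=6, L[6]='l', prepend. Next row=LF[6]=1
  step 8: row=1, L[1]='u', prepend. Next row=LF[1]=14
  step 9: row=14, L[14]='m', prepend. Next row=LF[14]=5
  step 10: row=5, L[5]='m', prepend. Next row=LF[5]=4
  step 11: row=4, L[4]='s', prepend. Next row=LF[4]=9
  step 12: row=9, L[9]='t', prepend. Next row=LF[9]=11
  step 13: row=11, L[11]='r', prepend. Next row=LF[11]=8
  step 14: row=8, L[8]='l', prepend. Next row=LF[8]=2
  step 15: row=2, L[2]='u', prepend. Next row=LF[2]=15
  step 16: row=15, L[15]='l', prepend. Next row=LF[15]=3
Reversed output: lulrtsmmulnttpu$

Answer: lulrtsmmulnttpu$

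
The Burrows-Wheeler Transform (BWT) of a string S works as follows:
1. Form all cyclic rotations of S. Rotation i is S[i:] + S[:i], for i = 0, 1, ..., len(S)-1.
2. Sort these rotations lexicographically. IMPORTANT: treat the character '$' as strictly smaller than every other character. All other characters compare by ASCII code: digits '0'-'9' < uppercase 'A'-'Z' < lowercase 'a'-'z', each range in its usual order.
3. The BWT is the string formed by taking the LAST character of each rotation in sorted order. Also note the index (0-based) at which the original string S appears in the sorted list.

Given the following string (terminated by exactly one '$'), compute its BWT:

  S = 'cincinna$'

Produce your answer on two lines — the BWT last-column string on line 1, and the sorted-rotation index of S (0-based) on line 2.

Answer: an$nccnii
2

Derivation:
All 9 rotations (rotation i = S[i:]+S[:i]):
  rot[0] = cincinna$
  rot[1] = incinna$c
  rot[2] = ncinna$ci
  rot[3] = cinna$cin
  rot[4] = inna$cinc
  rot[5] = nna$cinci
  rot[6] = na$cincin
  rot[7] = a$cincinn
  rot[8] = $cincinna
Sorted (with $ < everything):
  sorted[0] = $cincinna  (last char: 'a')
  sorted[1] = a$cincinn  (last char: 'n')
  sorted[2] = cincinna$  (last char: '$')
  sorted[3] = cinna$cin  (last char: 'n')
  sorted[4] = incinna$c  (last char: 'c')
  sorted[5] = inna$cinc  (last char: 'c')
  sorted[6] = na$cincin  (last char: 'n')
  sorted[7] = ncinna$ci  (last char: 'i')
  sorted[8] = nna$cinci  (last char: 'i')
Last column: an$nccnii
Original string S is at sorted index 2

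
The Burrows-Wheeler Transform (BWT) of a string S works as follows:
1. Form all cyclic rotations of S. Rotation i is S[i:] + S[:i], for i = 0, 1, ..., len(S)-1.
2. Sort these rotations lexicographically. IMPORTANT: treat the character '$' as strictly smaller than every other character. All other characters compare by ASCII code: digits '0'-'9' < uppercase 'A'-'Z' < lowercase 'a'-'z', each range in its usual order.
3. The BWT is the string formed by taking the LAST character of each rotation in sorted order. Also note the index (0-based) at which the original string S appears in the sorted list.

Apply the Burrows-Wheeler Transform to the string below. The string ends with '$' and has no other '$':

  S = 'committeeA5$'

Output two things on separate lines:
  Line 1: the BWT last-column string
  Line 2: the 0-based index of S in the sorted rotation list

All 12 rotations (rotation i = S[i:]+S[:i]):
  rot[0] = committeeA5$
  rot[1] = ommitteeA5$c
  rot[2] = mmitteeA5$co
  rot[3] = mitteeA5$com
  rot[4] = itteeA5$comm
  rot[5] = tteeA5$commi
  rot[6] = teeA5$commit
  rot[7] = eeA5$committ
  rot[8] = eA5$committe
  rot[9] = A5$committee
  rot[10] = 5$committeeA
  rot[11] = $committeeA5
Sorted (with $ < everything):
  sorted[0] = $committeeA5  (last char: '5')
  sorted[1] = 5$committeeA  (last char: 'A')
  sorted[2] = A5$committee  (last char: 'e')
  sorted[3] = committeeA5$  (last char: '$')
  sorted[4] = eA5$committe  (last char: 'e')
  sorted[5] = eeA5$committ  (last char: 't')
  sorted[6] = itteeA5$comm  (last char: 'm')
  sorted[7] = mitteeA5$com  (last char: 'm')
  sorted[8] = mmitteeA5$co  (last char: 'o')
  sorted[9] = ommitteeA5$c  (last char: 'c')
  sorted[10] = teeA5$commit  (last char: 't')
  sorted[11] = tteeA5$commi  (last char: 'i')
Last column: 5Ae$etmmocti
Original string S is at sorted index 3

Answer: 5Ae$etmmocti
3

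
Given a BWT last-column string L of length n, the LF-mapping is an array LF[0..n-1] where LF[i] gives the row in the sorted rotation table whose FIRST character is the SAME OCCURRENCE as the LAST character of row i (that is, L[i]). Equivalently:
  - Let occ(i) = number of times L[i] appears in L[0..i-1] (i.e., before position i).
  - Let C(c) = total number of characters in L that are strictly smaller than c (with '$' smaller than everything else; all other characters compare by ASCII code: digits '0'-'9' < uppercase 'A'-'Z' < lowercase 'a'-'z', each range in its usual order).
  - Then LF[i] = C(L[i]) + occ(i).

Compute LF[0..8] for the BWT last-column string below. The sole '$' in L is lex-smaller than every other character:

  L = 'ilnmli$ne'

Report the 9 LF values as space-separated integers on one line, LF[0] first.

Answer: 2 4 7 6 5 3 0 8 1

Derivation:
Char counts: '$':1, 'e':1, 'i':2, 'l':2, 'm':1, 'n':2
C (first-col start): C('$')=0, C('e')=1, C('i')=2, C('l')=4, C('m')=6, C('n')=7
L[0]='i': occ=0, LF[0]=C('i')+0=2+0=2
L[1]='l': occ=0, LF[1]=C('l')+0=4+0=4
L[2]='n': occ=0, LF[2]=C('n')+0=7+0=7
L[3]='m': occ=0, LF[3]=C('m')+0=6+0=6
L[4]='l': occ=1, LF[4]=C('l')+1=4+1=5
L[5]='i': occ=1, LF[5]=C('i')+1=2+1=3
L[6]='$': occ=0, LF[6]=C('$')+0=0+0=0
L[7]='n': occ=1, LF[7]=C('n')+1=7+1=8
L[8]='e': occ=0, LF[8]=C('e')+0=1+0=1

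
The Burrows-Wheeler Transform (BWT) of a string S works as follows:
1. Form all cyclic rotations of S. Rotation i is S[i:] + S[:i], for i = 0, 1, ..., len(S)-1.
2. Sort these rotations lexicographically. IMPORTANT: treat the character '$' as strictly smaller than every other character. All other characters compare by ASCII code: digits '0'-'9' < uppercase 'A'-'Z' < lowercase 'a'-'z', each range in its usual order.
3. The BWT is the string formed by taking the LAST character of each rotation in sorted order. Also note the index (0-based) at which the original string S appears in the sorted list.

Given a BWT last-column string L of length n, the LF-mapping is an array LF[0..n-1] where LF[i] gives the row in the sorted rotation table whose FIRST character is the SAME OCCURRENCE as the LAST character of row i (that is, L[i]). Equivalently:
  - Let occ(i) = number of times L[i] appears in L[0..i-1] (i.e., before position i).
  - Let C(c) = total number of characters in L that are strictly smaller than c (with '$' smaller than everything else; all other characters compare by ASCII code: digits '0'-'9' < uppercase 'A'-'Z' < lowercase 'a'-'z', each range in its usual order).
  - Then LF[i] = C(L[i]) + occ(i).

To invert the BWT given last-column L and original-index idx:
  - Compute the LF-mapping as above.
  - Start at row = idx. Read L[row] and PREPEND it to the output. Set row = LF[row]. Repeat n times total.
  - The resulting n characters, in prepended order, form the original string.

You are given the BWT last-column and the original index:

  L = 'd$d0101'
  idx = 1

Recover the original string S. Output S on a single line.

LF mapping: 5 0 6 1 3 2 4
Walk LF starting at row 1, prepending L[row]:
  step 1: row=1, L[1]='$', prepend. Next row=LF[1]=0
  step 2: row=0, L[0]='d', prepend. Next row=LF[0]=5
  step 3: row=5, L[5]='0', prepend. Next row=LF[5]=2
  step 4: row=2, L[2]='d', prepend. Next row=LF[2]=6
  step 5: row=6, L[6]='1', prepend. Next row=LF[6]=4
  step 6: row=4, L[4]='1', prepend. Next row=LF[4]=3
  step 7: row=3, L[3]='0', prepend. Next row=LF[3]=1
Reversed output: 011d0d$

Answer: 011d0d$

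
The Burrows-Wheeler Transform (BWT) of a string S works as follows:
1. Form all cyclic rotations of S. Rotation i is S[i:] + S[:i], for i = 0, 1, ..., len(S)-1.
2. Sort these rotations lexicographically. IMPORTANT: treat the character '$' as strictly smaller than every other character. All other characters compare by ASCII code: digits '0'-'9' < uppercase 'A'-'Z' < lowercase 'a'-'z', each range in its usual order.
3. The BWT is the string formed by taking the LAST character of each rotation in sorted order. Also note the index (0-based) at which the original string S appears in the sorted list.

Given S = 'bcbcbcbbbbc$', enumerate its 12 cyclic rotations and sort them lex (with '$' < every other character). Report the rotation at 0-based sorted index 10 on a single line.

Answer: cbcbbbbc$bcb

Derivation:
All 12 rotations (rotation i = S[i:]+S[:i]):
  rot[0] = bcbcbcbbbbc$
  rot[1] = cbcbcbbbbc$b
  rot[2] = bcbcbbbbc$bc
  rot[3] = cbcbbbbc$bcb
  rot[4] = bcbbbbc$bcbc
  rot[5] = cbbbbc$bcbcb
  rot[6] = bbbbc$bcbcbc
  rot[7] = bbbc$bcbcbcb
  rot[8] = bbc$bcbcbcbb
  rot[9] = bc$bcbcbcbbb
  rot[10] = c$bcbcbcbbbb
  rot[11] = $bcbcbcbbbbc
Sorted (with $ < everything):
  sorted[0] = $bcbcbcbbbbc
  sorted[1] = bbbbc$bcbcbc
  sorted[2] = bbbc$bcbcbcb
  sorted[3] = bbc$bcbcbcbb
  sorted[4] = bc$bcbcbcbbb
  sorted[5] = bcbbbbc$bcbc
  sorted[6] = bcbcbbbbc$bc
  sorted[7] = bcbcbcbbbbc$
  sorted[8] = c$bcbcbcbbbb
  sorted[9] = cbbbbc$bcbcb
  sorted[10] = cbcbbbbc$bcb
  sorted[11] = cbcbcbbbbc$b
sorted[10] = cbcbbbbc$bcb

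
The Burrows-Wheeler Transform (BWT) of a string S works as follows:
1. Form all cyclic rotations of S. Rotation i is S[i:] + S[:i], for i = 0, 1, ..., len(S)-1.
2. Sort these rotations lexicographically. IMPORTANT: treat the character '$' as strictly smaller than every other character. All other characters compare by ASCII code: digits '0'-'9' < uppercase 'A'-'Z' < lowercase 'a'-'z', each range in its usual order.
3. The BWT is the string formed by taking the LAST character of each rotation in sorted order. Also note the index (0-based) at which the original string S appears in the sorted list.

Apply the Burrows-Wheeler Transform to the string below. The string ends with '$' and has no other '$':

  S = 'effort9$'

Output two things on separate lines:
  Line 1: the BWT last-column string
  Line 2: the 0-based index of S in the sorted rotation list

Answer: 9t$effor
2

Derivation:
All 8 rotations (rotation i = S[i:]+S[:i]):
  rot[0] = effort9$
  rot[1] = ffort9$e
  rot[2] = fort9$ef
  rot[3] = ort9$eff
  rot[4] = rt9$effo
  rot[5] = t9$effor
  rot[6] = 9$effort
  rot[7] = $effort9
Sorted (with $ < everything):
  sorted[0] = $effort9  (last char: '9')
  sorted[1] = 9$effort  (last char: 't')
  sorted[2] = effort9$  (last char: '$')
  sorted[3] = ffort9$e  (last char: 'e')
  sorted[4] = fort9$ef  (last char: 'f')
  sorted[5] = ort9$eff  (last char: 'f')
  sorted[6] = rt9$effo  (last char: 'o')
  sorted[7] = t9$effor  (last char: 'r')
Last column: 9t$effor
Original string S is at sorted index 2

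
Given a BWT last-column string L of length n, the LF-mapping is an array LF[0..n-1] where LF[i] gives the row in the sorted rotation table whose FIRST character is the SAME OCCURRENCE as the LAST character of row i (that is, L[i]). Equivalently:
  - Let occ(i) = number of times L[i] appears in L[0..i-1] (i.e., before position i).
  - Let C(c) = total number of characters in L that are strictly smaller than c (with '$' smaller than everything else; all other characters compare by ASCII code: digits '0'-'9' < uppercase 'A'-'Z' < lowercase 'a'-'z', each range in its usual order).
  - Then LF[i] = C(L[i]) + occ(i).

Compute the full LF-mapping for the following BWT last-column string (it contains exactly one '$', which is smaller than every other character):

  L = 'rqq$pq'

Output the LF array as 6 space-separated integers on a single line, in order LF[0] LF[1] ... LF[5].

Answer: 5 2 3 0 1 4

Derivation:
Char counts: '$':1, 'p':1, 'q':3, 'r':1
C (first-col start): C('$')=0, C('p')=1, C('q')=2, C('r')=5
L[0]='r': occ=0, LF[0]=C('r')+0=5+0=5
L[1]='q': occ=0, LF[1]=C('q')+0=2+0=2
L[2]='q': occ=1, LF[2]=C('q')+1=2+1=3
L[3]='$': occ=0, LF[3]=C('$')+0=0+0=0
L[4]='p': occ=0, LF[4]=C('p')+0=1+0=1
L[5]='q': occ=2, LF[5]=C('q')+2=2+2=4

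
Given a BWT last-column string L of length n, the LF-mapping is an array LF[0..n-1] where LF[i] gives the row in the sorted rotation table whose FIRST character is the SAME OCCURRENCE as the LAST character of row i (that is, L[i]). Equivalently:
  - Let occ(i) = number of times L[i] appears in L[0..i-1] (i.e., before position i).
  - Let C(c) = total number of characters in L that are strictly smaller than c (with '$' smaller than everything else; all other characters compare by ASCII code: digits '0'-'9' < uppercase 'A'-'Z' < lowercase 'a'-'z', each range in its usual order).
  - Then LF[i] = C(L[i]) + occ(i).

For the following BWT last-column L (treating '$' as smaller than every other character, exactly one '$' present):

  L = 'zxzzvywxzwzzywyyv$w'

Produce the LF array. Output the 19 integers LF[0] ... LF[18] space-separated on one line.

Answer: 13 7 14 15 1 9 3 8 16 4 17 18 10 5 11 12 2 0 6

Derivation:
Char counts: '$':1, 'v':2, 'w':4, 'x':2, 'y':4, 'z':6
C (first-col start): C('$')=0, C('v')=1, C('w')=3, C('x')=7, C('y')=9, C('z')=13
L[0]='z': occ=0, LF[0]=C('z')+0=13+0=13
L[1]='x': occ=0, LF[1]=C('x')+0=7+0=7
L[2]='z': occ=1, LF[2]=C('z')+1=13+1=14
L[3]='z': occ=2, LF[3]=C('z')+2=13+2=15
L[4]='v': occ=0, LF[4]=C('v')+0=1+0=1
L[5]='y': occ=0, LF[5]=C('y')+0=9+0=9
L[6]='w': occ=0, LF[6]=C('w')+0=3+0=3
L[7]='x': occ=1, LF[7]=C('x')+1=7+1=8
L[8]='z': occ=3, LF[8]=C('z')+3=13+3=16
L[9]='w': occ=1, LF[9]=C('w')+1=3+1=4
L[10]='z': occ=4, LF[10]=C('z')+4=13+4=17
L[11]='z': occ=5, LF[11]=C('z')+5=13+5=18
L[12]='y': occ=1, LF[12]=C('y')+1=9+1=10
L[13]='w': occ=2, LF[13]=C('w')+2=3+2=5
L[14]='y': occ=2, LF[14]=C('y')+2=9+2=11
L[15]='y': occ=3, LF[15]=C('y')+3=9+3=12
L[16]='v': occ=1, LF[16]=C('v')+1=1+1=2
L[17]='$': occ=0, LF[17]=C('$')+0=0+0=0
L[18]='w': occ=3, LF[18]=C('w')+3=3+3=6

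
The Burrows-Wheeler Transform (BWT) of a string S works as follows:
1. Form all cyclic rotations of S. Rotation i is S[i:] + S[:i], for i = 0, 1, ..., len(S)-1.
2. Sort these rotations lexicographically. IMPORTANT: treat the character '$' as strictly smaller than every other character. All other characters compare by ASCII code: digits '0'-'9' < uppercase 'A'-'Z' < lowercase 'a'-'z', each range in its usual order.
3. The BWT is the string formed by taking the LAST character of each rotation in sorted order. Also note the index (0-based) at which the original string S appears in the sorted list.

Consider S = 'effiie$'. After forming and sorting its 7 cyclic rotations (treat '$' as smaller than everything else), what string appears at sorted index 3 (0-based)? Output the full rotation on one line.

All 7 rotations (rotation i = S[i:]+S[:i]):
  rot[0] = effiie$
  rot[1] = ffiie$e
  rot[2] = fiie$ef
  rot[3] = iie$eff
  rot[4] = ie$effi
  rot[5] = e$effii
  rot[6] = $effiie
Sorted (with $ < everything):
  sorted[0] = $effiie
  sorted[1] = e$effii
  sorted[2] = effiie$
  sorted[3] = ffiie$e
  sorted[4] = fiie$ef
  sorted[5] = ie$effi
  sorted[6] = iie$eff
sorted[3] = ffiie$e

Answer: ffiie$e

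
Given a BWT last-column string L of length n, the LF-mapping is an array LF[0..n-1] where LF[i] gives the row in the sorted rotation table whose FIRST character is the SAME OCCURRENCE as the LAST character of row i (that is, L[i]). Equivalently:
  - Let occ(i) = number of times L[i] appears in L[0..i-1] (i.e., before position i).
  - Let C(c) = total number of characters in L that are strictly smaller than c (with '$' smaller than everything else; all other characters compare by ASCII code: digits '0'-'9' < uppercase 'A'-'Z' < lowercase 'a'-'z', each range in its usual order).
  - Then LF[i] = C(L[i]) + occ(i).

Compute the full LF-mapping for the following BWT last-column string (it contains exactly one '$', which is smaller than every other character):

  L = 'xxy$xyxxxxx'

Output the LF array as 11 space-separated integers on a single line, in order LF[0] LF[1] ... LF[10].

Answer: 1 2 9 0 3 10 4 5 6 7 8

Derivation:
Char counts: '$':1, 'x':8, 'y':2
C (first-col start): C('$')=0, C('x')=1, C('y')=9
L[0]='x': occ=0, LF[0]=C('x')+0=1+0=1
L[1]='x': occ=1, LF[1]=C('x')+1=1+1=2
L[2]='y': occ=0, LF[2]=C('y')+0=9+0=9
L[3]='$': occ=0, LF[3]=C('$')+0=0+0=0
L[4]='x': occ=2, LF[4]=C('x')+2=1+2=3
L[5]='y': occ=1, LF[5]=C('y')+1=9+1=10
L[6]='x': occ=3, LF[6]=C('x')+3=1+3=4
L[7]='x': occ=4, LF[7]=C('x')+4=1+4=5
L[8]='x': occ=5, LF[8]=C('x')+5=1+5=6
L[9]='x': occ=6, LF[9]=C('x')+6=1+6=7
L[10]='x': occ=7, LF[10]=C('x')+7=1+7=8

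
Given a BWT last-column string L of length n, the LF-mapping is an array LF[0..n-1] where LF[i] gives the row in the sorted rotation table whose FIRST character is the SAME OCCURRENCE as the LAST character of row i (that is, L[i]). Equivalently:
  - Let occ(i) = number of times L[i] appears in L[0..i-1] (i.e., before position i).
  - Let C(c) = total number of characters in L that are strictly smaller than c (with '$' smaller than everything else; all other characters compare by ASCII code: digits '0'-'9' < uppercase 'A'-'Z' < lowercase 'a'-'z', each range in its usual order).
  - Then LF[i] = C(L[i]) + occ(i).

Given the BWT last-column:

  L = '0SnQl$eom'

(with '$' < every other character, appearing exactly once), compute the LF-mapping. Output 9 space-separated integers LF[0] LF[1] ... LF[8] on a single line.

Char counts: '$':1, '0':1, 'Q':1, 'S':1, 'e':1, 'l':1, 'm':1, 'n':1, 'o':1
C (first-col start): C('$')=0, C('0')=1, C('Q')=2, C('S')=3, C('e')=4, C('l')=5, C('m')=6, C('n')=7, C('o')=8
L[0]='0': occ=0, LF[0]=C('0')+0=1+0=1
L[1]='S': occ=0, LF[1]=C('S')+0=3+0=3
L[2]='n': occ=0, LF[2]=C('n')+0=7+0=7
L[3]='Q': occ=0, LF[3]=C('Q')+0=2+0=2
L[4]='l': occ=0, LF[4]=C('l')+0=5+0=5
L[5]='$': occ=0, LF[5]=C('$')+0=0+0=0
L[6]='e': occ=0, LF[6]=C('e')+0=4+0=4
L[7]='o': occ=0, LF[7]=C('o')+0=8+0=8
L[8]='m': occ=0, LF[8]=C('m')+0=6+0=6

Answer: 1 3 7 2 5 0 4 8 6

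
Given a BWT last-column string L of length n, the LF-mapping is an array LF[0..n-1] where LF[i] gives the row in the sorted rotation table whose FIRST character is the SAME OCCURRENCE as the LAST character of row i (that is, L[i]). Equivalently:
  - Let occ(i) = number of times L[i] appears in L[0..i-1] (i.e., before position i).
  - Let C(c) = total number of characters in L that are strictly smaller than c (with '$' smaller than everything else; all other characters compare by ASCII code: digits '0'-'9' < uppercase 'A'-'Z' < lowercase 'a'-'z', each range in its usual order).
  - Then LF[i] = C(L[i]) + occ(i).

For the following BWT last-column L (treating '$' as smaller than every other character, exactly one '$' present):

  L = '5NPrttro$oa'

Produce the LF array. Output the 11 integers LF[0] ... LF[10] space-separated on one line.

Char counts: '$':1, '5':1, 'N':1, 'P':1, 'a':1, 'o':2, 'r':2, 't':2
C (first-col start): C('$')=0, C('5')=1, C('N')=2, C('P')=3, C('a')=4, C('o')=5, C('r')=7, C('t')=9
L[0]='5': occ=0, LF[0]=C('5')+0=1+0=1
L[1]='N': occ=0, LF[1]=C('N')+0=2+0=2
L[2]='P': occ=0, LF[2]=C('P')+0=3+0=3
L[3]='r': occ=0, LF[3]=C('r')+0=7+0=7
L[4]='t': occ=0, LF[4]=C('t')+0=9+0=9
L[5]='t': occ=1, LF[5]=C('t')+1=9+1=10
L[6]='r': occ=1, LF[6]=C('r')+1=7+1=8
L[7]='o': occ=0, LF[7]=C('o')+0=5+0=5
L[8]='$': occ=0, LF[8]=C('$')+0=0+0=0
L[9]='o': occ=1, LF[9]=C('o')+1=5+1=6
L[10]='a': occ=0, LF[10]=C('a')+0=4+0=4

Answer: 1 2 3 7 9 10 8 5 0 6 4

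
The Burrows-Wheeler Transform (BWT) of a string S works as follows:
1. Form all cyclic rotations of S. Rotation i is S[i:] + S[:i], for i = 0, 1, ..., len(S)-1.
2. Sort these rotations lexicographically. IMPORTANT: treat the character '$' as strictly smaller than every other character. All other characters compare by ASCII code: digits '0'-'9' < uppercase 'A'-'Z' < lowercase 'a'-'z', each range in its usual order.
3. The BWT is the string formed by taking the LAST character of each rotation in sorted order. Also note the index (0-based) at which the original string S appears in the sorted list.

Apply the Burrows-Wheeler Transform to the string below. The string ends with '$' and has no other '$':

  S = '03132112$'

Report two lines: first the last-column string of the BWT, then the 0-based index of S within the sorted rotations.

All 9 rotations (rotation i = S[i:]+S[:i]):
  rot[0] = 03132112$
  rot[1] = 3132112$0
  rot[2] = 132112$03
  rot[3] = 32112$031
  rot[4] = 2112$0313
  rot[5] = 112$03132
  rot[6] = 12$031321
  rot[7] = 2$0313211
  rot[8] = $03132112
Sorted (with $ < everything):
  sorted[0] = $03132112  (last char: '2')
  sorted[1] = 03132112$  (last char: '$')
  sorted[2] = 112$03132  (last char: '2')
  sorted[3] = 12$031321  (last char: '1')
  sorted[4] = 132112$03  (last char: '3')
  sorted[5] = 2$0313211  (last char: '1')
  sorted[6] = 2112$0313  (last char: '3')
  sorted[7] = 3132112$0  (last char: '0')
  sorted[8] = 32112$031  (last char: '1')
Last column: 2$2131301
Original string S is at sorted index 1

Answer: 2$2131301
1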